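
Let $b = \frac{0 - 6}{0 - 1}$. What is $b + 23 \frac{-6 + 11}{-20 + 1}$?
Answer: $- \frac{1}{19} \approx -0.052632$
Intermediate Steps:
$b = 6$ ($b = - \frac{6}{-1} = \left(-6\right) \left(-1\right) = 6$)
$b + 23 \frac{-6 + 11}{-20 + 1} = 6 + 23 \frac{-6 + 11}{-20 + 1} = 6 + 23 \frac{5}{-19} = 6 + 23 \cdot 5 \left(- \frac{1}{19}\right) = 6 + 23 \left(- \frac{5}{19}\right) = 6 - \frac{115}{19} = - \frac{1}{19}$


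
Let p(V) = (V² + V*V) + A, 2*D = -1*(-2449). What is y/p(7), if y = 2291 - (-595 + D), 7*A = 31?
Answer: 23261/1434 ≈ 16.221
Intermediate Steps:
A = 31/7 (A = (⅐)*31 = 31/7 ≈ 4.4286)
D = 2449/2 (D = (-1*(-2449))/2 = (½)*2449 = 2449/2 ≈ 1224.5)
p(V) = 31/7 + 2*V² (p(V) = (V² + V*V) + 31/7 = (V² + V²) + 31/7 = 2*V² + 31/7 = 31/7 + 2*V²)
y = 3323/2 (y = 2291 - (-595 + 2449/2) = 2291 - 1*1259/2 = 2291 - 1259/2 = 3323/2 ≈ 1661.5)
y/p(7) = 3323/(2*(31/7 + 2*7²)) = 3323/(2*(31/7 + 2*49)) = 3323/(2*(31/7 + 98)) = 3323/(2*(717/7)) = (3323/2)*(7/717) = 23261/1434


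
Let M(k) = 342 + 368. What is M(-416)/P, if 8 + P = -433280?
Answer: -355/216644 ≈ -0.0016386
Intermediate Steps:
P = -433288 (P = -8 - 433280 = -433288)
M(k) = 710
M(-416)/P = 710/(-433288) = 710*(-1/433288) = -355/216644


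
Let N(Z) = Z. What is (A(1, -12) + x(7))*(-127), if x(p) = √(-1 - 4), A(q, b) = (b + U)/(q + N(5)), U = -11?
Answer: 2921/6 - 127*I*√5 ≈ 486.83 - 283.98*I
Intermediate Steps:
A(q, b) = (-11 + b)/(5 + q) (A(q, b) = (b - 11)/(q + 5) = (-11 + b)/(5 + q))
x(p) = I*√5 (x(p) = √(-5) = I*√5)
(A(1, -12) + x(7))*(-127) = ((-11 - 12)/(5 + 1) + I*√5)*(-127) = (-23/6 + I*√5)*(-127) = 2921/6 - 127*I*√5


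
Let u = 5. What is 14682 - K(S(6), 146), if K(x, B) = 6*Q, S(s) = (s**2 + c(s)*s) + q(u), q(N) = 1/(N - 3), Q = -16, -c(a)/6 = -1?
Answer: 14778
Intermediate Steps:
c(a) = 6 (c(a) = -6*(-1) = 6)
q(N) = 1/(-3 + N)
S(s) = 1/2 + s**2 + 6*s (S(s) = (s**2 + 6*s) + 1/(-3 + 5) = (s**2 + 6*s) + 1/2 = 1/2 + s**2 + 6*s)
K(x, B) = -96 (K(x, B) = 6*(-16) = -96)
14682 - K(S(6), 146) = 14682 - 1*(-96) = 14682 + 96 = 14778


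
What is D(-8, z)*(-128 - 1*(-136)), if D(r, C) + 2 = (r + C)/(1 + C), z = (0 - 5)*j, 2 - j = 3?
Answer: -20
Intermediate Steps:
j = -1 (j = 2 - 1*3 = 2 - 3 = -1)
z = 5 (z = (0 - 5)*(-1) = -5*(-1) = 5)
D(r, C) = -2 + (C + r)/(1 + C) (D(r, C) = -2 + (r + C)/(1 + C) = -2 + (C + r)/(1 + C))
D(-8, z)*(-128 - 1*(-136)) = ((-2 - 8 - 1*5)/(1 + 5))*(-128 - 1*(-136)) = ((-2 - 8 - 5)/6)*(-128 + 136) = ((⅙)*(-15))*8 = -5/2*8 = -20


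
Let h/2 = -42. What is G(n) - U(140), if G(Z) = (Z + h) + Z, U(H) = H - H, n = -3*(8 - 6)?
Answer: -96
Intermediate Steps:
h = -84 (h = 2*(-42) = -84)
n = -6 (n = -3*2 = -6)
U(H) = 0
G(Z) = -84 + 2*Z (G(Z) = (Z - 84) + Z = (-84 + Z) + Z = -84 + 2*Z)
G(n) - U(140) = (-84 + 2*(-6)) - 1*0 = (-84 - 12) + 0 = -96 + 0 = -96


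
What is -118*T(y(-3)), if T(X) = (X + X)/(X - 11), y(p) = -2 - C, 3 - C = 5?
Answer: 0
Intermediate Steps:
C = -2 (C = 3 - 1*5 = 3 - 5 = -2)
y(p) = 0 (y(p) = -2 - 1*(-2) = -2 + 2 = 0)
T(X) = 2*X/(-11 + X) (T(X) = (2*X)/(-11 + X) = 2*X/(-11 + X))
-118*T(y(-3)) = -236*0/(-11 + 0) = -236*0/(-11) = -236*0*(-1)/11 = -118*0 = 0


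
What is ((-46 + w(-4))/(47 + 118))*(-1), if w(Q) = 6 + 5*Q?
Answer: 4/11 ≈ 0.36364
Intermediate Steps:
((-46 + w(-4))/(47 + 118))*(-1) = ((-46 + (6 + 5*(-4)))/(47 + 118))*(-1) = ((-46 + (6 - 20))/165)*(-1) = ((-46 - 14)*(1/165))*(-1) = -60*1/165*(-1) = -4/11*(-1) = 4/11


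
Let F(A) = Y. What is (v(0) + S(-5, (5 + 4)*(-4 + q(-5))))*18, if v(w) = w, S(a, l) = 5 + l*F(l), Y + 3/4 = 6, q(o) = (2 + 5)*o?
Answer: -66159/2 ≈ -33080.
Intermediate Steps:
q(o) = 7*o
Y = 21/4 (Y = -3/4 + 6 = 21/4 ≈ 5.2500)
F(A) = 21/4
S(a, l) = 5 + 21*l/4 (S(a, l) = 5 + l*(21/4) = 5 + 21*l/4)
(v(0) + S(-5, (5 + 4)*(-4 + q(-5))))*18 = (0 + (5 + 21*((5 + 4)*(-4 + 7*(-5)))/4))*18 = (0 + (5 + 21*(9*(-4 - 35))/4))*18 = (0 + (5 + 21*(9*(-39))/4))*18 = (0 + (5 + (21/4)*(-351)))*18 = (0 + (5 - 7371/4))*18 = (0 - 7351/4)*18 = -7351/4*18 = -66159/2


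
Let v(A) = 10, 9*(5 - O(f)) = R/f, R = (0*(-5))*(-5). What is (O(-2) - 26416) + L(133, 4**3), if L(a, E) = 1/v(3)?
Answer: -264109/10 ≈ -26411.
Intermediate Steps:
R = 0 (R = 0*(-5) = 0)
O(f) = 5 (O(f) = 5 - 0/f = 5 - 1/9*0 = 5 + 0 = 5)
L(a, E) = 1/10
(O(-2) - 26416) + L(133, 4**3) = (5 - 26416) + 1/10 = -26411 + 1/10 = -264109/10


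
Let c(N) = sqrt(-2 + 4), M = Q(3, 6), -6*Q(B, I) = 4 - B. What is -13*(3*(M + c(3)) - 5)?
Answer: 143/2 - 39*sqrt(2) ≈ 16.346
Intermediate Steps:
Q(B, I) = -2/3 + B/6 (Q(B, I) = -(4 - B)/6 = -2/3 + B/6)
M = -1/6 (M = -2/3 + (1/6)*3 = -2/3 + 1/2 = -1/6 ≈ -0.16667)
c(N) = sqrt(2)
-13*(3*(M + c(3)) - 5) = -13*(3*(-1/6 + sqrt(2)) - 5) = -13*((-1/2 + 3*sqrt(2)) - 5) = -13*(-11/2 + 3*sqrt(2)) = 143/2 - 39*sqrt(2)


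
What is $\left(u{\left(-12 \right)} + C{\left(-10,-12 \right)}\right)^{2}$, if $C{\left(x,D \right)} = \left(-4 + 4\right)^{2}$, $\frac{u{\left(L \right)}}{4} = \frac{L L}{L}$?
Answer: $2304$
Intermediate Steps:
$u{\left(L \right)} = 4 L$ ($u{\left(L \right)} = 4 \frac{L L}{L} = 4 \frac{L^{2}}{L} = 4 L$)
$C{\left(x,D \right)} = 0$ ($C{\left(x,D \right)} = 0^{2} = 0$)
$\left(u{\left(-12 \right)} + C{\left(-10,-12 \right)}\right)^{2} = \left(4 \left(-12\right) + 0\right)^{2} = \left(-48 + 0\right)^{2} = \left(-48\right)^{2} = 2304$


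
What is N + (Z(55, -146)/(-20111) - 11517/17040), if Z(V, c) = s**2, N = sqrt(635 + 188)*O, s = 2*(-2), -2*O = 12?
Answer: -77297009/114230480 - 6*sqrt(823) ≈ -172.80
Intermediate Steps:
O = -6 (O = -1/2*12 = -6)
s = -4
N = -6*sqrt(823) (N = sqrt(635 + 188)*(-6) = sqrt(823)*(-6) = -6*sqrt(823) ≈ -172.13)
Z(V, c) = 16 (Z(V, c) = (-4)**2 = 16)
N + (Z(55, -146)/(-20111) - 11517/17040) = -6*sqrt(823) + (16/(-20111) - 11517/17040) = -6*sqrt(823) + (16*(-1/20111) - 11517*1/17040) = -6*sqrt(823) + (-16/20111 - 3839/5680) = -6*sqrt(823) - 77297009/114230480 = -77297009/114230480 - 6*sqrt(823)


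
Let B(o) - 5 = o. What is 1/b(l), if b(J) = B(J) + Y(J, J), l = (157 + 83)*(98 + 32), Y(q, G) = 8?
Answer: 1/31213 ≈ 3.2038e-5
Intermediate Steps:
B(o) = 5 + o
l = 31200 (l = 240*130 = 31200)
b(J) = 13 + J (b(J) = (5 + J) + 8 = 13 + J)
1/b(l) = 1/(13 + 31200) = 1/31213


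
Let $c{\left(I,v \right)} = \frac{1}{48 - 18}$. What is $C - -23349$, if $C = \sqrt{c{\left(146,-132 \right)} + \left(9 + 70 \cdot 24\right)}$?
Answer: $23349 + \frac{\sqrt{1520130}}{30} \approx 23390.0$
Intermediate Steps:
$c{\left(I,v \right)} = \frac{1}{30}$
$C = \frac{\sqrt{1520130}}{30}$ ($C = \sqrt{\frac{1}{30} + \left(9 + 70 \cdot 24\right)} = \sqrt{\frac{1}{30} + \left(9 + 1680\right)} = \sqrt{\frac{1}{30} + 1689} = \sqrt{\frac{50671}{30}} = \frac{\sqrt{1520130}}{30} \approx 41.098$)
$C - -23349 = \frac{\sqrt{1520130}}{30} - -23349 = \frac{\sqrt{1520130}}{30} + 23349 = 23349 + \frac{\sqrt{1520130}}{30}$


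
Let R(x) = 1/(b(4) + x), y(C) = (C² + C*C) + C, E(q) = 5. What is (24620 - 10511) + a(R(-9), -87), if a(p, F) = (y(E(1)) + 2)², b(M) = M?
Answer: 17358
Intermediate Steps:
y(C) = C + 2*C² (y(C) = (C² + C²) + C = 2*C² + C = C + 2*C²)
R(x) = 1/(4 + x)
a(p, F) = 3249 (a(p, F) = (5*(1 + 2*5) + 2)² = (5*(1 + 10) + 2)² = (5*11 + 2)² = (55 + 2)² = 57² = 3249)
(24620 - 10511) + a(R(-9), -87) = (24620 - 10511) + 3249 = 14109 + 3249 = 17358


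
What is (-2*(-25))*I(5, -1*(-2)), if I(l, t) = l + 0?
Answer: 250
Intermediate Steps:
I(l, t) = l
(-2*(-25))*I(5, -1*(-2)) = -2*(-25)*5 = 50*5 = 250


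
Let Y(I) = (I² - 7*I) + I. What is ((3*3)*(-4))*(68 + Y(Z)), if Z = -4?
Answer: -3888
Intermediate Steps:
Y(I) = I² - 6*I
((3*3)*(-4))*(68 + Y(Z)) = ((3*3)*(-4))*(68 - 4*(-6 - 4)) = (9*(-4))*(68 - 4*(-10)) = -36*(68 + 40) = -36*108 = -3888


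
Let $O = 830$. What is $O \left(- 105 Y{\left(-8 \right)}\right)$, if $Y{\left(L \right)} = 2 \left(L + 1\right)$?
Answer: $1220100$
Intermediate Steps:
$Y{\left(L \right)} = 2 + 2 L$ ($Y{\left(L \right)} = 2 \left(1 + L\right) = 2 + 2 L$)
$O \left(- 105 Y{\left(-8 \right)}\right) = 830 \left(- 105 \left(2 + 2 \left(-8\right)\right)\right) = 830 \left(- 105 \left(2 - 16\right)\right) = 830 \left(\left(-105\right) \left(-14\right)\right) = 830 \cdot 1470 = 1220100$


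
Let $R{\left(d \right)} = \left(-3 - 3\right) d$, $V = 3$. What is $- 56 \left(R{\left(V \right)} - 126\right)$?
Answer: $8064$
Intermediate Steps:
$R{\left(d \right)} = - 6 d$
$- 56 \left(R{\left(V \right)} - 126\right) = - 56 \left(\left(-6\right) 3 - 126\right) = - 56 \left(-18 - 126\right) = \left(-56\right) \left(-144\right) = 8064$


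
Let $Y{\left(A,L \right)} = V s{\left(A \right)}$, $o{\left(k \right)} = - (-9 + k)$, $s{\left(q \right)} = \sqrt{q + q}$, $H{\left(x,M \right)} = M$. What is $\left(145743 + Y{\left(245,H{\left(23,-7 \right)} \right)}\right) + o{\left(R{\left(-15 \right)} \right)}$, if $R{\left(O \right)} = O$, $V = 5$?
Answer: $145767 + 35 \sqrt{10} \approx 1.4588 \cdot 10^{5}$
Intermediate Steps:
$s{\left(q \right)} = \sqrt{2} \sqrt{q}$ ($s{\left(q \right)} = \sqrt{2 q} = \sqrt{2} \sqrt{q}$)
$o{\left(k \right)} = 9 - k$
$Y{\left(A,L \right)} = 5 \sqrt{2} \sqrt{A}$
$\left(145743 + Y{\left(245,H{\left(23,-7 \right)} \right)}\right) + o{\left(R{\left(-15 \right)} \right)} = \left(145743 + 5 \sqrt{2} \sqrt{245}\right) + \left(9 - -15\right) = \left(145743 + 5 \sqrt{2} \cdot 7 \sqrt{5}\right) + \left(9 + 15\right) = \left(145743 + 35 \sqrt{10}\right) + 24 = 145767 + 35 \sqrt{10}$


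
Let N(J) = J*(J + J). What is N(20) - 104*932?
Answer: -96128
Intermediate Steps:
N(J) = 2*J**2 (N(J) = J*(2*J) = 2*J**2)
N(20) - 104*932 = 2*20**2 - 104*932 = 2*400 - 96928 = 800 - 96928 = -96128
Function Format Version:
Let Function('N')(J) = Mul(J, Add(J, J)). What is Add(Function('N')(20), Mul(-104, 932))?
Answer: -96128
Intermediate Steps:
Function('N')(J) = Mul(2, Pow(J, 2)) (Function('N')(J) = Mul(J, Mul(2, J)) = Mul(2, Pow(J, 2)))
Add(Function('N')(20), Mul(-104, 932)) = Add(Mul(2, Pow(20, 2)), Mul(-104, 932)) = Add(Mul(2, 400), -96928) = Add(800, -96928) = -96128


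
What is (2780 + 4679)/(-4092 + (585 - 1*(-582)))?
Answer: -7459/2925 ≈ -2.5501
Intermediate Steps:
(2780 + 4679)/(-4092 + (585 - 1*(-582))) = 7459/(-4092 + (585 + 582)) = 7459/(-4092 + 1167) = 7459/(-2925) = 7459*(-1/2925) = -7459/2925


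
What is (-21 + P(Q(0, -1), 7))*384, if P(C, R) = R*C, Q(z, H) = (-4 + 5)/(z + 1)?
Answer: -5376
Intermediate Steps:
Q(z, H) = 1/(1 + z)
P(C, R) = C*R
(-21 + P(Q(0, -1), 7))*384 = (-21 + 7/(1 + 0))*384 = (-21 + 7/1)*384 = (-21 + 1*7)*384 = (-21 + 7)*384 = -14*384 = -5376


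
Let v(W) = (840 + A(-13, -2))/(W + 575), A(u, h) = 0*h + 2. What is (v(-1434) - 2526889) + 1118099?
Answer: -1210151452/859 ≈ -1.4088e+6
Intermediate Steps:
A(u, h) = 2 (A(u, h) = 0 + 2 = 2)
v(W) = 842/(575 + W) (v(W) = (840 + 2)/(W + 575) = 842/(575 + W))
(v(-1434) - 2526889) + 1118099 = (842/(575 - 1434) - 2526889) + 1118099 = (842/(-859) - 2526889) + 1118099 = (842*(-1/859) - 2526889) + 1118099 = (-842/859 - 2526889) + 1118099 = -2170598493/859 + 1118099 = -1210151452/859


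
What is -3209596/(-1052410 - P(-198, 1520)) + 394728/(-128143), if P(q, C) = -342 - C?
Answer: -848362679/33655093091 ≈ -0.025208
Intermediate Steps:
-3209596/(-1052410 - P(-198, 1520)) + 394728/(-128143) = -3209596/(-1052410 - (-342 - 1*1520)) + 394728/(-128143) = -3209596/(-1052410 - (-342 - 1520)) + 394728*(-1/128143) = -3209596/(-1052410 - 1*(-1862)) - 394728/128143 = -3209596/(-1052410 + 1862) - 394728/128143 = -3209596/(-1050548) - 394728/128143 = -3209596*(-1/1050548) - 394728/128143 = 802399/262637 - 394728/128143 = -848362679/33655093091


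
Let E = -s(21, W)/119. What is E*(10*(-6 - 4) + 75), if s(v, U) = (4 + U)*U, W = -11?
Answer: 275/17 ≈ 16.176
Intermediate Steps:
s(v, U) = U*(4 + U)
E = -11/17 (E = -(-11*(4 - 11))/119 = -(-11*(-7))/119 = -77/119 = -1*11/17 = -11/17 ≈ -0.64706)
E*(10*(-6 - 4) + 75) = -11*(10*(-6 - 4) + 75)/17 = -11*(10*(-10) + 75)/17 = -11*(-100 + 75)/17 = -11/17*(-25) = 275/17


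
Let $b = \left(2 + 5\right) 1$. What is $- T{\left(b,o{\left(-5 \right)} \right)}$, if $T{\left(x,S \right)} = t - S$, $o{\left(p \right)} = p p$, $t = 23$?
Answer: $2$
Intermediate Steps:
$o{\left(p \right)} = p^{2}$
$b = 7$ ($b = 7 \cdot 1 = 7$)
$T{\left(x,S \right)} = 23 - S$
$- T{\left(b,o{\left(-5 \right)} \right)} = - (23 - \left(-5\right)^{2}) = - (23 - 25) = \left(-1\right) \left(-2\right) = 2$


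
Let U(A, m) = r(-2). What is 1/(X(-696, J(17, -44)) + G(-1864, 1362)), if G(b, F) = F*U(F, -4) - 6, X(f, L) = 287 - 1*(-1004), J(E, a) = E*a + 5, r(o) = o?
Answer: -1/1439 ≈ -0.00069493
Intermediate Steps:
J(E, a) = 5 + E*a
U(A, m) = -2
X(f, L) = 1291 (X(f, L) = 287 + 1004 = 1291)
G(b, F) = -6 - 2*F (G(b, F) = F*(-2) - 6 = -2*F - 6 = -6 - 2*F)
1/(X(-696, J(17, -44)) + G(-1864, 1362)) = 1/(1291 + (-6 - 2*1362)) = 1/(1291 + (-6 - 2724)) = 1/(1291 - 2730) = 1/(-1439) = -1/1439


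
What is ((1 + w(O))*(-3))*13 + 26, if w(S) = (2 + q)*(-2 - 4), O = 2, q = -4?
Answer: -481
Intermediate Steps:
w(S) = 12 (w(S) = (2 - 4)*(-2 - 4) = -2*(-6) = 12)
((1 + w(O))*(-3))*13 + 26 = ((1 + 12)*(-3))*13 + 26 = (13*(-3))*13 + 26 = -39*13 + 26 = -507 + 26 = -481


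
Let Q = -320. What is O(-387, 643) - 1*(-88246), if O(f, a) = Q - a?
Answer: 87283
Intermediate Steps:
O(f, a) = -320 - a
O(-387, 643) - 1*(-88246) = (-320 - 1*643) - 1*(-88246) = (-320 - 643) + 88246 = -963 + 88246 = 87283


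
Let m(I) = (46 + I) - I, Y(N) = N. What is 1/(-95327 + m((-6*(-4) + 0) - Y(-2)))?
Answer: -1/95281 ≈ -1.0495e-5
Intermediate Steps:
m(I) = 46
1/(-95327 + m((-6*(-4) + 0) - Y(-2))) = 1/(-95327 + 46) = 1/(-95281) = -1/95281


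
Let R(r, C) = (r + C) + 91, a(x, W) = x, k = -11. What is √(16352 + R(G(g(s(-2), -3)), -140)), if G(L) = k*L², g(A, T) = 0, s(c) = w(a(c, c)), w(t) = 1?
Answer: √16303 ≈ 127.68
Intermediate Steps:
s(c) = 1
G(L) = -11*L²
R(r, C) = 91 + C + r (R(r, C) = (C + r) + 91 = 91 + C + r)
√(16352 + R(G(g(s(-2), -3)), -140)) = √(16352 + (91 - 140 - 11*0²)) = √(16352 + (91 - 140 - 11*0)) = √(16352 + (91 - 140 + 0)) = √(16352 - 49) = √16303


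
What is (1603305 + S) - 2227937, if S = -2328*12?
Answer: -652568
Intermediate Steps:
S = -27936
(1603305 + S) - 2227937 = (1603305 - 27936) - 2227937 = 1575369 - 2227937 = -652568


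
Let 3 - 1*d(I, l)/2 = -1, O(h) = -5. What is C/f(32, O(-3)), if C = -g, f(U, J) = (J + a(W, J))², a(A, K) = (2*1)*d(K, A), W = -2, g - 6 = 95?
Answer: -101/121 ≈ -0.83471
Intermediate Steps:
g = 101 (g = 6 + 95 = 101)
d(I, l) = 8 (d(I, l) = 6 - 2*(-1) = 6 + 2 = 8)
a(A, K) = 16 (a(A, K) = (2*1)*8 = 2*8 = 16)
f(U, J) = (16 + J)² (f(U, J) = (J + 16)² = (16 + J)²)
C = -101 (C = -1*101 = -101)
C/f(32, O(-3)) = -101/(16 - 5)² = -101/(11²) = -101/121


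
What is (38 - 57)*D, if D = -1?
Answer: 19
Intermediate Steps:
(38 - 57)*D = (38 - 57)*(-1) = -19*(-1) = 19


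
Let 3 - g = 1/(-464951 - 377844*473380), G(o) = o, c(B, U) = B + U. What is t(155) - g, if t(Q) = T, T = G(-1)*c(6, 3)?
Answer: -4787547565201/398962297100 ≈ -12.000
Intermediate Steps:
T = -9 (T = -(6 + 3) = -1*9 = -9)
t(Q) = -9
g = 1196886891301/398962297100 (g = 3 - 1/((-464951 - 377844)*473380) = 3 - 1/((-842795)*473380) = 3 - (-1)/(842795*473380) = 3 - 1*(-1/398962297100) = 3 + 1/398962297100 = 1196886891301/398962297100 ≈ 3.0000)
t(155) - g = -9 - 1*1196886891301/398962297100 = -9 - 1196886891301/398962297100 = -4787547565201/398962297100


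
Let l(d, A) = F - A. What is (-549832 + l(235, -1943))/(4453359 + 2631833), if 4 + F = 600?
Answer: -547293/7085192 ≈ -0.077245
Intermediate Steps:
F = 596 (F = -4 + 600 = 596)
l(d, A) = 596 - A
(-549832 + l(235, -1943))/(4453359 + 2631833) = (-549832 + (596 - 1*(-1943)))/(4453359 + 2631833) = (-549832 + (596 + 1943))/7085192 = (-549832 + 2539)*(1/7085192) = -547293*1/7085192 = -547293/7085192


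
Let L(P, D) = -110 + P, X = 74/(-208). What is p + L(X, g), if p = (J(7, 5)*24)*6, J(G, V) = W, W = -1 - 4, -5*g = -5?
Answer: -86357/104 ≈ -830.36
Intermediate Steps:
g = 1 (g = -⅕*(-5) = 1)
X = -37/104 (X = 74*(-1/208) = -37/104 ≈ -0.35577)
W = -5
J(G, V) = -5
p = -720 (p = -5*24*6 = -120*6 = -720)
p + L(X, g) = -720 + (-110 - 37/104) = -720 - 11477/104 = -86357/104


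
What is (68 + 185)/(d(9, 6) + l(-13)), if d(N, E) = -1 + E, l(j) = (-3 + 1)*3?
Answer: -253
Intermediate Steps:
l(j) = -6 (l(j) = -2*3 = -6)
(68 + 185)/(d(9, 6) + l(-13)) = (68 + 185)/((-1 + 6) - 6) = 253/(5 - 6) = 253/(-1) = 253*(-1) = -253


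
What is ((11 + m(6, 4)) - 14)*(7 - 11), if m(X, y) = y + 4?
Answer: -20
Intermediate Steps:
m(X, y) = 4 + y
((11 + m(6, 4)) - 14)*(7 - 11) = ((11 + (4 + 4)) - 14)*(7 - 11) = ((11 + 8) - 14)*(-4) = (19 - 14)*(-4) = 5*(-4) = -20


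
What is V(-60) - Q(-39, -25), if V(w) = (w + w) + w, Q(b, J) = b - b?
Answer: -180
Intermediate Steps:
Q(b, J) = 0
V(w) = 3*w (V(w) = 2*w + w = 3*w)
V(-60) - Q(-39, -25) = 3*(-60) - 1*0 = -180 + 0 = -180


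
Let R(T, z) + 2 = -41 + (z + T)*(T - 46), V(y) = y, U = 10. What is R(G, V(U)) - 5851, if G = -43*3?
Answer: 14931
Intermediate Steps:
G = -129
R(T, z) = -43 + (-46 + T)*(T + z) (R(T, z) = -2 + (-41 + (z + T)*(T - 46)) = -2 + (-41 + (T + z)*(-46 + T)) = -2 + (-41 + (-46 + T)*(T + z)) = -43 + (-46 + T)*(T + z))
R(G, V(U)) - 5851 = (-43 + (-129)² - 46*(-129) - 46*10 - 129*10) - 5851 = (-43 + 16641 + 5934 - 460 - 1290) - 5851 = 20782 - 5851 = 14931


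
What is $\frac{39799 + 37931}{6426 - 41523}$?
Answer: $- \frac{25910}{11699} \approx -2.2147$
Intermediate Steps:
$\frac{39799 + 37931}{6426 - 41523} = \frac{77730}{-35097} = 77730 \left(- \frac{1}{35097}\right) = - \frac{25910}{11699}$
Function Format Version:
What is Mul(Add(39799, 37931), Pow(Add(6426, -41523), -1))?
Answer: Rational(-25910, 11699) ≈ -2.2147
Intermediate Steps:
Mul(Add(39799, 37931), Pow(Add(6426, -41523), -1)) = Mul(77730, Pow(-35097, -1)) = Mul(77730, Rational(-1, 35097)) = Rational(-25910, 11699)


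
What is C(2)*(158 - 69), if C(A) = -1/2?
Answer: -89/2 ≈ -44.500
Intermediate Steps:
C(A) = -½ (C(A) = -1*½ = -½)
C(2)*(158 - 69) = -(158 - 69)/2 = -½*89 = -89/2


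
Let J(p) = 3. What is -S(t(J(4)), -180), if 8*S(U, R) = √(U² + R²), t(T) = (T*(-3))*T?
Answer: -9*√409/8 ≈ -22.752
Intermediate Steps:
t(T) = -3*T² (t(T) = (-3*T)*T = -3*T²)
S(U, R) = √(R² + U²)/8 (S(U, R) = √(U² + R²)/8 = √(R² + U²)/8)
-S(t(J(4)), -180) = -√((-180)² + (-3*3²)²)/8 = -√(32400 + (-3*9)²)/8 = -√(32400 + (-27)²)/8 = -√(32400 + 729)/8 = -√33129/8 = -9*√409/8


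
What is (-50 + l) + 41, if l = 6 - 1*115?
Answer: -118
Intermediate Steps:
l = -109 (l = 6 - 115 = -109)
(-50 + l) + 41 = (-50 - 109) + 41 = -159 + 41 = -118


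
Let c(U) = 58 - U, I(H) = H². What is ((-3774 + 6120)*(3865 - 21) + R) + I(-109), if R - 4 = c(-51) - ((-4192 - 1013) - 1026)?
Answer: 9036249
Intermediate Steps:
R = 6344 (R = 4 + ((58 - 1*(-51)) - ((-4192 - 1013) - 1026)) = 4 + ((58 + 51) - (-5205 - 1026)) = 4 + (109 - 1*(-6231)) = 4 + (109 + 6231) = 4 + 6340 = 6344)
((-3774 + 6120)*(3865 - 21) + R) + I(-109) = ((-3774 + 6120)*(3865 - 21) + 6344) + (-109)² = (2346*3844 + 6344) + 11881 = (9018024 + 6344) + 11881 = 9024368 + 11881 = 9036249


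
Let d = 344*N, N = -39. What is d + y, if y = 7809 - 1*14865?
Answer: -20472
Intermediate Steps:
d = -13416 (d = 344*(-39) = -13416)
y = -7056 (y = 7809 - 14865 = -7056)
d + y = -13416 - 7056 = -20472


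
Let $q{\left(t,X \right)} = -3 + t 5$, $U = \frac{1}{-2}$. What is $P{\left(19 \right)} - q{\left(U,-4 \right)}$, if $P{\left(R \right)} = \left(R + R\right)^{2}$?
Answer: $\frac{2899}{2} \approx 1449.5$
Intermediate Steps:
$P{\left(R \right)} = 4 R^{2}$ ($P{\left(R \right)} = \left(2 R\right)^{2} = 4 R^{2}$)
$U = - \frac{1}{2} \approx -0.5$
$q{\left(t,X \right)} = -3 + 5 t$
$P{\left(19 \right)} - q{\left(U,-4 \right)} = 4 \cdot 19^{2} - \left(-3 + 5 \left(- \frac{1}{2}\right)\right) = 4 \cdot 361 - \left(-3 - \frac{5}{2}\right) = 1444 - - \frac{11}{2} = 1444 + \frac{11}{2} = \frac{2899}{2}$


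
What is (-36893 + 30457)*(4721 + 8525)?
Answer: -85251256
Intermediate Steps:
(-36893 + 30457)*(4721 + 8525) = -6436*13246 = -85251256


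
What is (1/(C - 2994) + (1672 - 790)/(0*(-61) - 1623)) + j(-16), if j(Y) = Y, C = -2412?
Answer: -48384241/2924646 ≈ -16.544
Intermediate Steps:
(1/(C - 2994) + (1672 - 790)/(0*(-61) - 1623)) + j(-16) = (1/(-2412 - 2994) + (1672 - 790)/(0*(-61) - 1623)) - 16 = (1/(-5406) + 882/(0 - 1623)) - 16 = (-1/5406 + 882/(-1623)) - 16 = (-1/5406 + 882*(-1/1623)) - 16 = (-1/5406 - 294/541) - 16 = -1589905/2924646 - 16 = -48384241/2924646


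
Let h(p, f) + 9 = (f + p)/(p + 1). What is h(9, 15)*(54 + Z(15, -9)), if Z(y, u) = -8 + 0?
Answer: -1518/5 ≈ -303.60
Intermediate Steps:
Z(y, u) = -8
h(p, f) = -9 + (f + p)/(1 + p) (h(p, f) = -9 + (f + p)/(p + 1) = -9 + (f + p)/(1 + p))
h(9, 15)*(54 + Z(15, -9)) = ((-9 + 15 - 8*9)/(1 + 9))*(54 - 8) = ((-9 + 15 - 72)/10)*46 = ((1/10)*(-66))*46 = -33/5*46 = -1518/5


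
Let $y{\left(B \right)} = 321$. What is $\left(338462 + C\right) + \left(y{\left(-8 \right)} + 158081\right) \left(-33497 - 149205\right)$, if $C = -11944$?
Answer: $-28940035686$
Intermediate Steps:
$\left(338462 + C\right) + \left(y{\left(-8 \right)} + 158081\right) \left(-33497 - 149205\right) = \left(338462 - 11944\right) + \left(321 + 158081\right) \left(-33497 - 149205\right) = 326518 + 158402 \left(-182702\right) = 326518 - 28940362204 = -28940035686$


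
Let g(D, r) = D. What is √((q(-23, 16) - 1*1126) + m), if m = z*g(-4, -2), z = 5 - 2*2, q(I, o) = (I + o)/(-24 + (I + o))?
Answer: I*√1085713/31 ≈ 33.612*I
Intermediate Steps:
q(I, o) = (I + o)/(-24 + I + o)
z = 1 (z = 5 - 4 = 1)
m = -4 (m = 1*(-4) = -4)
√((q(-23, 16) - 1*1126) + m) = √(((-23 + 16)/(-24 - 23 + 16) - 1*1126) - 4) = √((-7/(-31) - 1126) - 4) = √((-1/31*(-7) - 1126) - 4) = √((7/31 - 1126) - 4) = √(-34899/31 - 4) = √(-35023/31) = I*√1085713/31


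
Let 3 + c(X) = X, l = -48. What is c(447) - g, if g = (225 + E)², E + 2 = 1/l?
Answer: -113531233/2304 ≈ -49276.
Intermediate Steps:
c(X) = -3 + X
E = -97/48 (E = -2 + 1/(-48) = -2 - 1/48 = -97/48 ≈ -2.0208)
g = 114554209/2304 (g = (225 - 97/48)² = (10703/48)² = 114554209/2304 ≈ 49720.)
c(447) - g = (-3 + 447) - 1*114554209/2304 = 444 - 114554209/2304 = -113531233/2304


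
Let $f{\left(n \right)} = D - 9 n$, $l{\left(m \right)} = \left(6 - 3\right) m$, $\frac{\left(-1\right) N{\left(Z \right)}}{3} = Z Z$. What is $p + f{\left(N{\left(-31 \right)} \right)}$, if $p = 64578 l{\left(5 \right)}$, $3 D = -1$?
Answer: $\frac{2983850}{3} \approx 9.9462 \cdot 10^{5}$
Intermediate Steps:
$D = - \frac{1}{3}$ ($D = \frac{1}{3} \left(-1\right) = - \frac{1}{3} \approx -0.33333$)
$N{\left(Z \right)} = - 3 Z^{2}$ ($N{\left(Z \right)} = - 3 Z Z = - 3 Z^{2}$)
$l{\left(m \right)} = 3 m$
$p = 968670$ ($p = 64578 \cdot 3 \cdot 5 = 64578 \cdot 15 = 968670$)
$f{\left(n \right)} = - \frac{1}{3} - 9 n$
$p + f{\left(N{\left(-31 \right)} \right)} = 968670 - \left(\frac{1}{3} + 9 \left(- 3 \left(-31\right)^{2}\right)\right) = 968670 - \left(\frac{1}{3} + 9 \left(\left(-3\right) 961\right)\right) = 968670 - - \frac{77840}{3} = 968670 + \left(- \frac{1}{3} + 25947\right) = 968670 + \frac{77840}{3} = \frac{2983850}{3}$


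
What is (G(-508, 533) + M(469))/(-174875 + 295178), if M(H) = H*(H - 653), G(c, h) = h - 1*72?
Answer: -85835/120303 ≈ -0.71349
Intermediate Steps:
G(c, h) = -72 + h (G(c, h) = h - 72 = -72 + h)
M(H) = H*(-653 + H)
(G(-508, 533) + M(469))/(-174875 + 295178) = ((-72 + 533) + 469*(-653 + 469))/(-174875 + 295178) = (461 + 469*(-184))/120303 = (461 - 86296)*(1/120303) = -85835*1/120303 = -85835/120303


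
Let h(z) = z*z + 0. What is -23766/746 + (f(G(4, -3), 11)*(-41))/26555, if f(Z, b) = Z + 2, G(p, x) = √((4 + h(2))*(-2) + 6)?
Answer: -315583651/9905015 - 41*I*√10/26555 ≈ -31.861 - 0.0048824*I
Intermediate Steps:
h(z) = z² (h(z) = z² + 0 = z²)
G(p, x) = I*√10 (G(p, x) = √((4 + 2²)*(-2) + 6) = √((4 + 4)*(-2) + 6) = √(8*(-2) + 6) = √(-16 + 6) = √(-10) = I*√10)
f(Z, b) = 2 + Z
-23766/746 + (f(G(4, -3), 11)*(-41))/26555 = -23766/746 + ((2 + I*√10)*(-41))/26555 = -23766*1/746 + (-82 - 41*I*√10)*(1/26555) = -11883/373 + (-82/26555 - 41*I*√10/26555) = -315583651/9905015 - 41*I*√10/26555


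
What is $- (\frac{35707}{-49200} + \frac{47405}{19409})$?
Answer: $- \frac{1639288837}{954922800} \approx -1.7167$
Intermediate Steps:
$- (\frac{35707}{-49200} + \frac{47405}{19409}) = - (35707 \left(- \frac{1}{49200}\right) + 47405 \cdot \frac{1}{19409}) = - (- \frac{35707}{49200} + \frac{47405}{19409}) = \left(-1\right) \frac{1639288837}{954922800} = - \frac{1639288837}{954922800}$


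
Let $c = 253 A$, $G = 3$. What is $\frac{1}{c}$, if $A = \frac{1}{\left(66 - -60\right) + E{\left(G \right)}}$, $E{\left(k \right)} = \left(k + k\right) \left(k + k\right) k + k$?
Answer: $\frac{237}{253} \approx 0.93676$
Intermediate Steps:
$E{\left(k \right)} = k + 4 k^{3}$ ($E{\left(k \right)} = 2 k 2 k k + k = 4 k^{2} k + k = 4 k^{3} + k = k + 4 k^{3}$)
$A = \frac{1}{237}$ ($A = \frac{1}{\left(66 - -60\right) + \left(3 + 4 \cdot 3^{3}\right)} = \frac{1}{\left(66 + 60\right) + \left(3 + 4 \cdot 27\right)} = \frac{1}{126 + \left(3 + 108\right)} = \frac{1}{126 + 111} = \frac{1}{237} \approx 0.0042194$)
$c = \frac{253}{237}$ ($c = 253 \cdot \frac{1}{237} = \frac{253}{237} \approx 1.0675$)
$\frac{1}{c} = \frac{1}{\frac{253}{237}} = \frac{237}{253}$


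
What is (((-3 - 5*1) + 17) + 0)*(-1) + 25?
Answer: 16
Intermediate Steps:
(((-3 - 5*1) + 17) + 0)*(-1) + 25 = (((-3 - 5) + 17) + 0)*(-1) + 25 = ((-8 + 17) + 0)*(-1) + 25 = (9 + 0)*(-1) + 25 = 9*(-1) + 25 = -9 + 25 = 16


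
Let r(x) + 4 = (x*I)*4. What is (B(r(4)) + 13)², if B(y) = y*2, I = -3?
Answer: 8281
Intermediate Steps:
r(x) = -4 - 12*x (r(x) = -4 + (x*(-3))*4 = -4 - 3*x*4 = -4 - 12*x)
B(y) = 2*y
(B(r(4)) + 13)² = (2*(-4 - 12*4) + 13)² = (2*(-4 - 48) + 13)² = (2*(-52) + 13)² = (-104 + 13)² = (-91)² = 8281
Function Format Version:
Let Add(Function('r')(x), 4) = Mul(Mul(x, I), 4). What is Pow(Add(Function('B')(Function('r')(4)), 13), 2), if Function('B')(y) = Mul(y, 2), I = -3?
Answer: 8281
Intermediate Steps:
Function('r')(x) = Add(-4, Mul(-12, x)) (Function('r')(x) = Add(-4, Mul(Mul(x, -3), 4)) = Add(-4, Mul(Mul(-3, x), 4)) = Add(-4, Mul(-12, x)))
Function('B')(y) = Mul(2, y)
Pow(Add(Function('B')(Function('r')(4)), 13), 2) = Pow(Add(Mul(2, Add(-4, Mul(-12, 4))), 13), 2) = Pow(Add(Mul(2, Add(-4, -48)), 13), 2) = Pow(Add(Mul(2, -52), 13), 2) = Pow(Add(-104, 13), 2) = Pow(-91, 2) = 8281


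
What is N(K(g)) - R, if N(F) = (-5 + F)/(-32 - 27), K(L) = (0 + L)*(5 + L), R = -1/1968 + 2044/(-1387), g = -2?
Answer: 3663569/2206128 ≈ 1.6606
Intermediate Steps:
R = -55123/37392 (R = -1*1/1968 + 2044*(-1/1387) = -1/1968 - 28/19 = -55123/37392 ≈ -1.4742)
K(L) = L*(5 + L)
N(F) = 5/59 - F/59 (N(F) = (-5 + F)/(-59) = (-5 + F)*(-1/59) = 5/59 - F/59)
N(K(g)) - R = (5/59 - (-2)*(5 - 2)/59) - 1*(-55123/37392) = (5/59 - (-2)*3/59) + 55123/37392 = (5/59 - 1/59*(-6)) + 55123/37392 = (5/59 + 6/59) + 55123/37392 = 11/59 + 55123/37392 = 3663569/2206128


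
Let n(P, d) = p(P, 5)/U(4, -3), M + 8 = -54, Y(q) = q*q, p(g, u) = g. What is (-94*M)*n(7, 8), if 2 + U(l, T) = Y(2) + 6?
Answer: 10199/2 ≈ 5099.5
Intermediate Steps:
Y(q) = q**2
M = -62 (M = -8 - 54 = -62)
U(l, T) = 8 (U(l, T) = -2 + (2**2 + 6) = -2 + (4 + 6) = -2 + 10 = 8)
n(P, d) = P/8
(-94*M)*n(7, 8) = (-94*(-62))*((1/8)*7) = 5828*(7/8) = 10199/2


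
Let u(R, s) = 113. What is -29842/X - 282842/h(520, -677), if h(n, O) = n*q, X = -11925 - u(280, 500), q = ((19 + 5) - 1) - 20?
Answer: -64582663/361140 ≈ -178.83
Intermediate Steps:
q = 3 (q = (24 - 1) - 20 = 23 - 20 = 3)
X = -12038 (X = -11925 - 1*113 = -11925 - 113 = -12038)
h(n, O) = 3*n (h(n, O) = n*3 = 3*n)
-29842/X - 282842/h(520, -677) = -29842/(-12038) - 282842/(3*520) = -29842*(-1/12038) - 282842/1560 = 14921/6019 - 282842*1/1560 = 14921/6019 - 141421/780 = -64582663/361140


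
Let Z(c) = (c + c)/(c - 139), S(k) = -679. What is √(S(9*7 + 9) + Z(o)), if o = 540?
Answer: I*√108750799/401 ≈ 26.006*I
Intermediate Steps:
Z(c) = 2*c/(-139 + c) (Z(c) = (2*c)/(-139 + c) = 2*c/(-139 + c))
√(S(9*7 + 9) + Z(o)) = √(-679 + 2*540/(-139 + 540)) = √(-679 + 2*540/401) = √(-679 + 2*540*(1/401)) = √(-679 + 1080/401) = √(-271199/401) = I*√108750799/401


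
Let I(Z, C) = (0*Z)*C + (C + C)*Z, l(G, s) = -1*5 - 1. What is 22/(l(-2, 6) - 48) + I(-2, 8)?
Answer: -875/27 ≈ -32.407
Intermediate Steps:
l(G, s) = -6 (l(G, s) = -5 - 1 = -6)
I(Z, C) = 2*C*Z (I(Z, C) = 0*C + (2*C)*Z = 0 + 2*C*Z = 2*C*Z)
22/(l(-2, 6) - 48) + I(-2, 8) = 22/(-6 - 48) + 2*8*(-2) = 22/(-54) - 32 = -1/54*22 - 32 = -11/27 - 32 = -875/27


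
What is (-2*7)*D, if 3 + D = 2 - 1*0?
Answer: 14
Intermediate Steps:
D = -1 (D = -3 + (2 - 1*0) = -3 + (2 + 0) = -3 + 2 = -1)
(-2*7)*D = -2*7*(-1) = -14*(-1) = 14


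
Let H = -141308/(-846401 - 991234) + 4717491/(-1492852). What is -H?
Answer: 8458074643369/2743317085020 ≈ 3.0832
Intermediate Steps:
H = -8458074643369/2743317085020 (H = -141308/(-1837635) + 4717491*(-1/1492852) = -141308*(-1/1837635) - 4717491/1492852 = 141308/1837635 - 4717491/1492852 = -8458074643369/2743317085020 ≈ -3.0832)
-H = -1*(-8458074643369/2743317085020) = 8458074643369/2743317085020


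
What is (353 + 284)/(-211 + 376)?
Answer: 637/165 ≈ 3.8606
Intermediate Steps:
(353 + 284)/(-211 + 376) = 637/165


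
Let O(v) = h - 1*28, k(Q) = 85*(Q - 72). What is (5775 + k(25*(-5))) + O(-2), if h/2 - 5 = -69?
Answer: -11126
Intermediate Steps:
h = -128 (h = 10 + 2*(-69) = 10 - 138 = -128)
k(Q) = -6120 + 85*Q (k(Q) = 85*(-72 + Q) = -6120 + 85*Q)
O(v) = -156 (O(v) = -128 - 1*28 = -128 - 28 = -156)
(5775 + k(25*(-5))) + O(-2) = (5775 + (-6120 + 85*(25*(-5)))) - 156 = (5775 + (-6120 + 85*(-125))) - 156 = (5775 + (-6120 - 10625)) - 156 = (5775 - 16745) - 156 = -10970 - 156 = -11126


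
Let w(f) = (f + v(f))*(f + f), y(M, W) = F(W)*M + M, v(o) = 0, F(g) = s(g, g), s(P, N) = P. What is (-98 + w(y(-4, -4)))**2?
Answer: 36100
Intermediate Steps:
F(g) = g
y(M, W) = M + M*W (y(M, W) = W*M + M = M*W + M = M + M*W)
w(f) = 2*f**2 (w(f) = (f + 0)*(f + f) = f*(2*f) = 2*f**2)
(-98 + w(y(-4, -4)))**2 = (-98 + 2*(-4*(1 - 4))**2)**2 = (-98 + 2*(-4*(-3))**2)**2 = (-98 + 2*12**2)**2 = (-98 + 2*144)**2 = (-98 + 288)**2 = 190**2 = 36100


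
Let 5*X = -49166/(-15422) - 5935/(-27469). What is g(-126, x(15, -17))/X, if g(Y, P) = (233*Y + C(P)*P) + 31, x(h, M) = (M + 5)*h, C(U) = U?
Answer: 3254513797535/721035212 ≈ 4513.7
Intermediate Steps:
x(h, M) = h*(5 + M) (x(h, M) = (5 + M)*h = h*(5 + M))
X = 721035212/1059067295 (X = (-49166/(-15422) - 5935/(-27469))/5 = (-49166*(-1/15422) - 5935*(-1/27469))/5 = (24583/7711 + 5935/27469)/5 = (⅕)*(721035212/211813459) = 721035212/1059067295 ≈ 0.68082)
g(Y, P) = 31 + P² + 233*Y (g(Y, P) = (233*Y + P*P) + 31 = (233*Y + P²) + 31 = (P² + 233*Y) + 31 = 31 + P² + 233*Y)
g(-126, x(15, -17))/X = (31 + (15*(5 - 17))² + 233*(-126))/(721035212/1059067295) = (31 + (15*(-12))² - 29358)*(1059067295/721035212) = (31 + (-180)² - 29358)*(1059067295/721035212) = (31 + 32400 - 29358)*(1059067295/721035212) = 3073*(1059067295/721035212) = 3254513797535/721035212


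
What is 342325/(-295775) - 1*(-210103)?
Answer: 2485714900/11831 ≈ 2.1010e+5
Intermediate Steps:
342325/(-295775) - 1*(-210103) = 342325*(-1/295775) + 210103 = -13693/11831 + 210103 = 2485714900/11831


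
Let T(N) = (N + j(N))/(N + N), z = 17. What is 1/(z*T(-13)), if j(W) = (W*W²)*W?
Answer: -1/18666 ≈ -5.3573e-5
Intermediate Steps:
j(W) = W⁴ (j(W) = W³*W = W⁴)
T(N) = (N + N⁴)/(2*N) (T(N) = (N + N⁴)/(N + N) = (N + N⁴)/((2*N)) = (N + N⁴)*(1/(2*N)) = (N + N⁴)/(2*N))
1/(z*T(-13)) = 1/(17*(½ + (½)*(-13)³)) = 1/(17*(½ + (½)*(-2197))) = 1/(17*(½ - 2197/2)) = 1/(17*(-1098)) = 1/(-18666) = -1/18666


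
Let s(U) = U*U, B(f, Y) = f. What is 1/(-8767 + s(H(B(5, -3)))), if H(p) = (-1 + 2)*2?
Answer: -1/8763 ≈ -0.00011412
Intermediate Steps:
H(p) = 2 (H(p) = 1*2 = 2)
s(U) = U**2
1/(-8767 + s(H(B(5, -3)))) = 1/(-8767 + 2**2) = 1/(-8767 + 4) = 1/(-8763) = -1/8763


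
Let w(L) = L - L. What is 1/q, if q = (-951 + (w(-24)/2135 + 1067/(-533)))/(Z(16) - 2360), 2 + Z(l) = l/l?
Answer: 1258413/507950 ≈ 2.4774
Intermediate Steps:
Z(l) = -1 (Z(l) = -2 + l/l = -2 + 1 = -1)
w(L) = 0
q = 507950/1258413 (q = (-951 + (0/2135 + 1067/(-533)))/(-1 - 2360) = (-951 + (0*(1/2135) + 1067*(-1/533)))/(-2361) = (-951 + (0 - 1067/533))*(-1/2361) = (-951 - 1067/533)*(-1/2361) = -507950/533*(-1/2361) = 507950/1258413 ≈ 0.40364)
1/q = 1/(507950/1258413) = 1258413/507950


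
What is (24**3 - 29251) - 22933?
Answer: -38360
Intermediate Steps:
(24**3 - 29251) - 22933 = (13824 - 29251) - 22933 = -15427 - 22933 = -38360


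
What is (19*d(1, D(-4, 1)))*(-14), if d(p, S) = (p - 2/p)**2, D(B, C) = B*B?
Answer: -266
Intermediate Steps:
D(B, C) = B**2
(19*d(1, D(-4, 1)))*(-14) = (19*((-2 + 1**2)**2/1**2))*(-14) = (19*(1*(-2 + 1)**2))*(-14) = (19*(1*(-1)**2))*(-14) = (19*(1*1))*(-14) = (19*1)*(-14) = 19*(-14) = -266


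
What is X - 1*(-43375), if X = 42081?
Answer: 85456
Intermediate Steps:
X - 1*(-43375) = 42081 - 1*(-43375) = 42081 + 43375 = 85456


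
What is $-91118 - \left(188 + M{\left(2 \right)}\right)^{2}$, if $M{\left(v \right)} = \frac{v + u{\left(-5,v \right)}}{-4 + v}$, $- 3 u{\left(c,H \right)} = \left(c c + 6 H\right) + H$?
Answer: $- \frac{514241}{4} \approx -1.2856 \cdot 10^{5}$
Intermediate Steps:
$u{\left(c,H \right)} = - \frac{7 H}{3} - \frac{c^{2}}{3}$ ($u{\left(c,H \right)} = - \frac{\left(c c + 6 H\right) + H}{3} = - \frac{\left(c^{2} + 6 H\right) + H}{3} = - \frac{c^{2} + 7 H}{3} = - \frac{7 H}{3} - \frac{c^{2}}{3}$)
$M{\left(v \right)} = \frac{- \frac{25}{3} - \frac{4 v}{3}}{-4 + v}$ ($M{\left(v \right)} = \frac{v - \left(\frac{25}{3} + \frac{7 v}{3}\right)}{-4 + v} = \frac{- \frac{25}{3} - \frac{4 v}{3}}{-4 + v}$)
$-91118 - \left(188 + M{\left(2 \right)}\right)^{2} = -91118 - \left(188 + \frac{-25 - 8}{3 \left(-4 + 2\right)}\right)^{2} = -91118 - \left(188 + \frac{-25 - 8}{3 \left(-2\right)}\right)^{2} = -91118 - \left(188 + \frac{1}{3} \left(- \frac{1}{2}\right) \left(-33\right)\right)^{2} = -91118 - \left(188 + \frac{11}{2}\right)^{2} = -91118 - \left(\frac{387}{2}\right)^{2} = -91118 - \frac{149769}{4} = - \frac{514241}{4}$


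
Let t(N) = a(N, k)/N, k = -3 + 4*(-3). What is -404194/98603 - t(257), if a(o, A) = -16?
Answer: -102300210/25340971 ≈ -4.0369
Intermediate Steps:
k = -15 (k = -3 - 12 = -15)
t(N) = -16/N
-404194/98603 - t(257) = -404194/98603 - (-16)/257 = -404194*1/98603 - (-16)/257 = -404194/98603 - 1*(-16/257) = -404194/98603 + 16/257 = -102300210/25340971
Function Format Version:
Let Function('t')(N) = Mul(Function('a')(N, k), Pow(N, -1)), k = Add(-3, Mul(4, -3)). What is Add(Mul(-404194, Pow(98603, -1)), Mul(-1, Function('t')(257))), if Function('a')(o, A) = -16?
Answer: Rational(-102300210, 25340971) ≈ -4.0369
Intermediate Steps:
k = -15 (k = Add(-3, -12) = -15)
Function('t')(N) = Mul(-16, Pow(N, -1))
Add(Mul(-404194, Pow(98603, -1)), Mul(-1, Function('t')(257))) = Add(Mul(-404194, Pow(98603, -1)), Mul(-1, Mul(-16, Pow(257, -1)))) = Add(Mul(-404194, Rational(1, 98603)), Mul(-1, Mul(-16, Rational(1, 257)))) = Add(Rational(-404194, 98603), Mul(-1, Rational(-16, 257))) = Add(Rational(-404194, 98603), Rational(16, 257)) = Rational(-102300210, 25340971)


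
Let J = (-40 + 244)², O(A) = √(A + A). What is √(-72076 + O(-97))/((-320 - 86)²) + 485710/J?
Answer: 242855/20808 + √(-72076 + I*√194)/164836 ≈ 11.671 + 0.0016287*I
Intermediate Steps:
O(A) = √2*√A (O(A) = √(2*A) = √2*√A)
J = 41616 (J = 204² = 41616)
√(-72076 + O(-97))/((-320 - 86)²) + 485710/J = √(-72076 + √2*√(-97))/((-320 - 86)²) + 485710/41616 = √(-72076 + √2*(I*√97))/((-406)²) + 485710*(1/41616) = √(-72076 + I*√194)/164836 + 242855/20808 = 242855/20808 + √(-72076 + I*√194)/164836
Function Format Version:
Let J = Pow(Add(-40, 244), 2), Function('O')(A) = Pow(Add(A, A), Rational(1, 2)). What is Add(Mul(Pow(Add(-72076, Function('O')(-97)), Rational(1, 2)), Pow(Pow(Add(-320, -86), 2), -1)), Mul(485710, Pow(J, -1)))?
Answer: Add(Rational(242855, 20808), Mul(Rational(1, 164836), Pow(Add(-72076, Mul(I, Pow(194, Rational(1, 2)))), Rational(1, 2)))) ≈ Add(11.671, Mul(0.0016287, I))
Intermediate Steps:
Function('O')(A) = Mul(Pow(2, Rational(1, 2)), Pow(A, Rational(1, 2))) (Function('O')(A) = Pow(Mul(2, A), Rational(1, 2)) = Mul(Pow(2, Rational(1, 2)), Pow(A, Rational(1, 2))))
J = 41616 (J = Pow(204, 2) = 41616)
Add(Mul(Pow(Add(-72076, Function('O')(-97)), Rational(1, 2)), Pow(Pow(Add(-320, -86), 2), -1)), Mul(485710, Pow(J, -1))) = Add(Mul(Pow(Add(-72076, Mul(Pow(2, Rational(1, 2)), Pow(-97, Rational(1, 2)))), Rational(1, 2)), Pow(Pow(Add(-320, -86), 2), -1)), Mul(485710, Pow(41616, -1))) = Add(Mul(Pow(Add(-72076, Mul(Pow(2, Rational(1, 2)), Mul(I, Pow(97, Rational(1, 2))))), Rational(1, 2)), Pow(Pow(-406, 2), -1)), Mul(485710, Rational(1, 41616))) = Add(Mul(Pow(Add(-72076, Mul(I, Pow(194, Rational(1, 2)))), Rational(1, 2)), Pow(164836, -1)), Rational(242855, 20808)) = Add(Mul(Pow(Add(-72076, Mul(I, Pow(194, Rational(1, 2)))), Rational(1, 2)), Rational(1, 164836)), Rational(242855, 20808)) = Add(Mul(Rational(1, 164836), Pow(Add(-72076, Mul(I, Pow(194, Rational(1, 2)))), Rational(1, 2))), Rational(242855, 20808)) = Add(Rational(242855, 20808), Mul(Rational(1, 164836), Pow(Add(-72076, Mul(I, Pow(194, Rational(1, 2)))), Rational(1, 2))))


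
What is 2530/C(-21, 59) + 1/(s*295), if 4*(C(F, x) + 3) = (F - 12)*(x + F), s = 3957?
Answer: -656290363/82101155 ≈ -7.9937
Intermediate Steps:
C(F, x) = -3 + (-12 + F)*(F + x)/4 (C(F, x) = -3 + ((F - 12)*(x + F))/4 = -3 + ((-12 + F)*(F + x))/4 = -3 + (-12 + F)*(F + x)/4)
2530/C(-21, 59) + 1/(s*295) = 2530/(-3 - 3*(-21) - 3*59 + (¼)*(-21)² + (¼)*(-21)*59) + 1/(3957*295) = 2530/(-3 + 63 - 177 + (¼)*441 - 1239/4) + (1/3957)*(1/295) = 2530/(-3 + 63 - 177 + 441/4 - 1239/4) + 1/1167315 = 2530/(-633/2) + 1/1167315 = 2530*(-2/633) + 1/1167315 = -5060/633 + 1/1167315 = -656290363/82101155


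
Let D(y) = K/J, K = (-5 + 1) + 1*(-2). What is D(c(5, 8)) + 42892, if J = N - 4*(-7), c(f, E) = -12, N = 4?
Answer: 686269/16 ≈ 42892.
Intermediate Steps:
K = -6 (K = -4 - 2 = -6)
J = 32 (J = 4 - 4*(-7) = 4 + 28 = 32)
D(y) = -3/16 (D(y) = -6/32 = -6*1/32 = -3/16)
D(c(5, 8)) + 42892 = -3/16 + 42892 = 686269/16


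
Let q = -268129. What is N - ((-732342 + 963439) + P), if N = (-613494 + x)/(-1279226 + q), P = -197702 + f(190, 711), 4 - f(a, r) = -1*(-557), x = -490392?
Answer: -16939043008/515785 ≈ -32841.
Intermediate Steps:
f(a, r) = -553 (f(a, r) = 4 - (-1)*(-557) = 4 - 1*557 = 4 - 557 = -553)
P = -198255 (P = -197702 - 553 = -198255)
N = 367962/515785 (N = (-613494 - 490392)/(-1279226 - 268129) = -1103886/(-1547355) = -1103886*(-1/1547355) = 367962/515785 ≈ 0.71340)
N - ((-732342 + 963439) + P) = 367962/515785 - ((-732342 + 963439) - 198255) = 367962/515785 - (231097 - 198255) = 367962/515785 - 1*32842 = 367962/515785 - 32842 = -16939043008/515785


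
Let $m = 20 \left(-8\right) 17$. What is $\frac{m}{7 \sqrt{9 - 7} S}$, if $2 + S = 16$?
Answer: $- \frac{680 \sqrt{2}}{49} \approx -19.626$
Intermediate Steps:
$m = -2720$ ($m = \left(-160\right) 17 = -2720$)
$S = 14$ ($S = -2 + 16 = 14$)
$\frac{m}{7 \sqrt{9 - 7} S} = - \frac{2720}{7 \sqrt{9 - 7} \cdot 14} = - \frac{2720}{7 \sqrt{2} \cdot 14} = - \frac{2720}{98 \sqrt{2}} = - 2720 \frac{\sqrt{2}}{196} = - \frac{680 \sqrt{2}}{49}$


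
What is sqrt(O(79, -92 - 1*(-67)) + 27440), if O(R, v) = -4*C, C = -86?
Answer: 2*sqrt(6946) ≈ 166.69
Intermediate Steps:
O(R, v) = 344 (O(R, v) = -4*(-86) = 344)
sqrt(O(79, -92 - 1*(-67)) + 27440) = sqrt(344 + 27440) = sqrt(27784) = 2*sqrt(6946)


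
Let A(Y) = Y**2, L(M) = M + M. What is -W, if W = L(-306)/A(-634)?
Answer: 153/100489 ≈ 0.0015226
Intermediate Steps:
L(M) = 2*M
W = -153/100489 (W = (2*(-306))/((-634)**2) = -612/401956 = -612*1/401956 = -153/100489 ≈ -0.0015226)
-W = -1*(-153/100489) = 153/100489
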